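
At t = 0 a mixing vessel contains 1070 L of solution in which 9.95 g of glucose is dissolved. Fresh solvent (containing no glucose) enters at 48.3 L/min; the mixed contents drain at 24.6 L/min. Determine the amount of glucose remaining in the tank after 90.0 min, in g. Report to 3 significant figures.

3.19 g

Total volume: dV/dt = Q_in − Q_out = 23.700 L/min, so V(t) = 1070 + 23.700 t and V(90.0) = 3203.0 L.
Solute balance: dm/dt = 0 − Q_out C = −Q_out m/V(t).
Separate: dm/m = −Q_out dt/V(t) ⇒ ln(m/m₀) = −(Q_out/(Q_in−Q_out)) ln(V/V₀).
m = m₀ (V₀/V)^(Q_out/(Q_in−Q_out)) = 9.95 × (1070/3203.0)^(1.0380) = 3.1884 g.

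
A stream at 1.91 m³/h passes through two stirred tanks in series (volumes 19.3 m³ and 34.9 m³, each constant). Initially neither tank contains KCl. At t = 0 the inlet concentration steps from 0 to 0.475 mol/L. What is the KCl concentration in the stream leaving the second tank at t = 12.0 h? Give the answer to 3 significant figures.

0.103 mol/L

Species balance on tank i: dCᵢ/dt = (Cᵢ₋₁ − Cᵢ)/τᵢ with τᵢ = Vᵢ/Q.
τ₁ = 19.3/1.91 = 10.105 h; τ₂ = 34.9/1.91 = 18.272 h.
Tank 1: C₁ = C_in(1 − e^(−t/τ₁)). Tank 2 (τ₁ ≠ τ₂): C₂ = C_in[1 − (τ₁ e^(−t/τ₁) − τ₂ e^(−t/τ₂))/(τ₁ − τ₂)].
At t = 12.0: e^(−t/τ₁) = 0.30496, e^(−t/τ₂) = 0.51854.
C₂ = 0.475·[1 − (10.105·0.30496 − 18.272·0.51854)/(-8.1675)] = 0.475·0.21722 = 0.10318 mol/L.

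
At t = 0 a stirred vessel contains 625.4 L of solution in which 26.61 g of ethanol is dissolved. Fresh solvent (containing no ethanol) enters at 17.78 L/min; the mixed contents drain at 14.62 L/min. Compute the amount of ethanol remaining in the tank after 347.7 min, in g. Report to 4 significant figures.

Total volume: dV/dt = Q_in − Q_out = 3.16000 L/min, so V(t) = 625.4 + 3.16000 t and V(347.7) = 1724.13 L.
Solute balance: dm/dt = 0 − Q_out C = −Q_out m/V(t).
Separate: dm/m = −Q_out dt/V(t) ⇒ ln(m/m₀) = −(Q_out/(Q_in−Q_out)) ln(V/V₀).
m = m₀ (V₀/V)^(Q_out/(Q_in−Q_out)) = 26.61 × (625.4/1724.13)^(4.62658) = 0.244028 g.

0.2440 g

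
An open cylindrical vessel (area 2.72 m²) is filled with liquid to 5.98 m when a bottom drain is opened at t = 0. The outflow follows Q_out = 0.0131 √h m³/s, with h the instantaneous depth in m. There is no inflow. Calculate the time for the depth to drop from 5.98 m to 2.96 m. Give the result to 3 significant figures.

A dh/dt = −Q_out = −0.0131 √h.
∫ h^(−1/2) dh = −(0.0131/A) ∫ dt, giving 2√h = 2√h₀ − (0.0131/A) t.
t = 2A(√h₀ − √h)/0.0131 = 2·2.72·(√5.98 − √2.96)/0.0131
  = 5.4400 × (2.4454 − 1.7205) / 0.0131 = 301.04 s.

301 s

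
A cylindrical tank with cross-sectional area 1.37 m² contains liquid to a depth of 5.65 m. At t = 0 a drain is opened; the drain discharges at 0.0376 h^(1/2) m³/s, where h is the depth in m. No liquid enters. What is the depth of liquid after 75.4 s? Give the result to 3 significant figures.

A dh/dt = −Q_out = −0.0376 √h.
This is separable: 2 d(√h)/dt = −0.0376/A, so √h = √h₀ − (0.0376/(2A)) t.
√h = √5.65 − 0.0376·75.4/(2·1.37) = 2.3770 − 1.0347 = 1.3423.
h = 1.3423² = 1.8017 m.

1.80 m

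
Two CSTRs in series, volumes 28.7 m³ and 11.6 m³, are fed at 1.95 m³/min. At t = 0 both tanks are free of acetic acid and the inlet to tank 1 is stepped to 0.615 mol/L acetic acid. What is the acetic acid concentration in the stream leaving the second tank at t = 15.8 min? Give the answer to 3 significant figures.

Species balance on tank i: dCᵢ/dt = (Cᵢ₋₁ − Cᵢ)/τᵢ with τᵢ = Vᵢ/Q.
τ₁ = 28.7/1.95 = 14.718 min; τ₂ = 11.6/1.95 = 5.9487 min.
Solving the cascade with C₁(0)=C₂(0)=0 gives C₂(t) = C_in[1 − (τ₁ e^(−t/τ₁) − τ₂ e^(−t/τ₂))/(τ₁ − τ₂)].
At t = 15.8: e^(−t/τ₁) = 0.34180, e^(−t/τ₂) = 0.070226.
C₂ = 0.615·[1 − (14.718·0.34180 − 5.9487·0.070226)/(8.7692)] = 0.615·0.47397 = 0.29149 mol/L.

0.291 mol/L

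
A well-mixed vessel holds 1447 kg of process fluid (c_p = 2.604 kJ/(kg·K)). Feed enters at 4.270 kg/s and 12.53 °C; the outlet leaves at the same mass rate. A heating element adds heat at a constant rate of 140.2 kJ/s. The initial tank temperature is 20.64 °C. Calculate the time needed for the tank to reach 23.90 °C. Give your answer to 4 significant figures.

437.0 s

M c_p dT/dt = ṁ c_p (T_in − T) + Q̇.
τ = M/ṁ = 338.876 s; T_ss = T_in + Q̇/(ṁ c_p) = 25.1390 °C.
T(t) = T_ss + (T₀ − T_ss) e^(−t/τ). Set T = 23.90:
e^(−t/τ) = (23.90 − 25.1390)/(20.64 − 25.1390) = 0.275388
t = −338.876 · ln(0.275388) = 437.006 s.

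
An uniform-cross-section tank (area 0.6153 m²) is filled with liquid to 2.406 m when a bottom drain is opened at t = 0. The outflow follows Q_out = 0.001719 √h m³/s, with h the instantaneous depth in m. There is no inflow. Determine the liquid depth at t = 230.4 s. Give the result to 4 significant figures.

Volume balance on the tank: A dh/dt = −0.001719 √h.
Separate and integrate: 2(√h − √h₀) = −(0.001719/A) t.
√h = √2.406 − 0.001719·230.4/(2·0.6153) = 1.55113 − 0.321841 = 1.22929.
h = 1.22929² = 1.51115 m.

1.511 m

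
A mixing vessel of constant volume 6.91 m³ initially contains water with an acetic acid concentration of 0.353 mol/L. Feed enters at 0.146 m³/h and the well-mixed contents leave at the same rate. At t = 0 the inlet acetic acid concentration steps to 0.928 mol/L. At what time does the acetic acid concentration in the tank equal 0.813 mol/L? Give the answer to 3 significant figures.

Mass balance on the solute (V constant): V dC/dt = Q(C_in − C), so τ = V/Q = 47.329 h.
C(t) = C_in + (C₀ − C_in) e^(−t/τ). Set C = 0.813 and solve for t:
e^(−t/τ) = (C − C_in)/(C₀ − C_in) = (0.813 − 0.928)/(0.353 − 0.928) = 0.20000
t = −τ ln(…) = 47.329 × 1.6094 = 76.173 h.

76.2 h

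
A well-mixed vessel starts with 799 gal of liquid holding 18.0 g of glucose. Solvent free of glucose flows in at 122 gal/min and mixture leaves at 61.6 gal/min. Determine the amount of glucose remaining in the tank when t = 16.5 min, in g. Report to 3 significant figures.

7.88 g

Let m(t) be the amount of glucose. Volume: V(t) = V₀ + (Q_in − Q_out) t = 799 + 60.400 t; V(16.5) = 1795.6 gal.
Species balance (pure solvent in): dm/dt = −Q_out · m/V(t).
Separate: dm/m = −Q_out dt/V(t) ⇒ ln(m/m₀) = −(Q_out/(Q_in−Q_out)) ln(V/V₀).
m = m₀ (V₀/V)^(Q_out/(Q_in−Q_out)) = 18.0 × (799/1795.6)^(1.0199) = 7.8818 g.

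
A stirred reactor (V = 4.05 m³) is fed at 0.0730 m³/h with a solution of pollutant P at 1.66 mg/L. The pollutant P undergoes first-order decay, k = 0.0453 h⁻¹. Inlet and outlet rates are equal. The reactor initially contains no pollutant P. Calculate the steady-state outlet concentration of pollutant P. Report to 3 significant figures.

V dC/dt = Q(C_in − C) − k V C.
Steady state (dC/dt = 0): C_ss = Q C_in/(Q + kV) = C_in/(1 + kV/Q).
C_ss = 0.0730·1.66/(0.0730 + 0.0453·4.05) = 0.12118/0.25646 = 0.47250 mg/L.

0.473 mg/L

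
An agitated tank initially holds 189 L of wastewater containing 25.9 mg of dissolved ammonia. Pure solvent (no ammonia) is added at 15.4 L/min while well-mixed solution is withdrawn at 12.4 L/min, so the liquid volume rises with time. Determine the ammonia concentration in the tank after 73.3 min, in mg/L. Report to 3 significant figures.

Total volume: dV/dt = Q_in − Q_out = 3.0000 L/min, so V(t) = 189 + 3.0000 t and V(73.3) = 408.90 L.
Species balance (pure solvent in): dm/dt = −Q_out · m/V(t).
dm/m = −Q_out dt/(V₀ + 3.0000 t); integrating gives ln(m/m₀) = −(Q_out/(Q_in−Q_out)) ln(V/V₀).
m = m₀ (V₀/V)^(Q_out/(Q_in−Q_out)) = 25.9 × (189/408.90)^(4.1333) = 1.0666 mg.
C = m/V = 1.0666/408.90 = 0.0026084 mg/L.

0.00261 mg/L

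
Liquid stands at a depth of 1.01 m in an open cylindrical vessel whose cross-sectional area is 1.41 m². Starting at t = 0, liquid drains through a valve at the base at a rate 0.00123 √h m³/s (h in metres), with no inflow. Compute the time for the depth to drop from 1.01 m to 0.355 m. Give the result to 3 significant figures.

938 s

A dh/dt = −Q_out = −0.00123 √h.
∫ h^(−1/2) dh = −(0.00123/A) ∫ dt, giving 2√h = 2√h₀ − (0.00123/A) t.
t = 2A(√h₀ − √h)/0.00123 = 2·1.41·(√1.01 − √0.355)/0.00123
  = 2.8200 × (1.0050 − 0.59582) / 0.00123 = 938.09 s.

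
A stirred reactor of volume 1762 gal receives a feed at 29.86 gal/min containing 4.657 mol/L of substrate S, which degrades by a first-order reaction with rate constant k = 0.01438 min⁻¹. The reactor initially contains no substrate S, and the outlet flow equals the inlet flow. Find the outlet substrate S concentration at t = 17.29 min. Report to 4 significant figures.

1.054 mol/L

Accumulation = in − out − consumed: V dC/dt = Q C_in − Q C − k V C.
This is linear with rate a = Q/V + k = 0.0313267 min⁻¹.
C_ss = Q C_in/(Q + kV) = 2.51928 mol/L; C(t) = C_ss + (C₀ − C_ss) e^(−a t).
C(17.29) = 2.51928 + (-2.51928)·e^(−0.0313267·17.29) = 2.51928 + (-2.51928)·0.581795 = 1.05358 mol/L.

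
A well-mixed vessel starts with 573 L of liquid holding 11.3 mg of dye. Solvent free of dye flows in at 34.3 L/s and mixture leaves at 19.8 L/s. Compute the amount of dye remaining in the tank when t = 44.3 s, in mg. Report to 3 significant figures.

Total volume: dV/dt = Q_in − Q_out = 14.500 L/s, so V(t) = 573 + 14.500 t and V(44.3) = 1215.3 L.
No dye enters, so dm/dt = −Q_out · (m/V).
dm/m = −Q_out dt/(V₀ + 14.500 t); integrating gives ln(m/m₀) = −(Q_out/(Q_in−Q_out)) ln(V/V₀).
m = m₀ (V₀/V)^(Q_out/(Q_in−Q_out)) = 11.3 × (573/1215.3)^(1.3655) = 4.0474 mg.

4.05 mg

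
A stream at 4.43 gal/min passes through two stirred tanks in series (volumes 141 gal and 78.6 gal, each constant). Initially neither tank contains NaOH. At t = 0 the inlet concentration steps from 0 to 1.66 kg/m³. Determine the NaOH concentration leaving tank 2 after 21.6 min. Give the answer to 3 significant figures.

Time constants: τᵢ = Vᵢ/Q for each well-mixed tank.
τ₁ = 141/4.43 = 31.828 min; τ₂ = 78.6/4.43 = 17.743 min.
Solving the cascade with C₁(0)=C₂(0)=0 gives C₂(t) = C_in[1 − (τ₁ e^(−t/τ₁) − τ₂ e^(−t/τ₂))/(τ₁ − τ₂)].
At t = 21.6: e^(−t/τ₁) = 0.50731, e^(−t/τ₂) = 0.29600.
C₂ = 1.66·[1 − (31.828·0.50731 − 17.743·0.29600)/(14.086)] = 1.66·0.22652 = 0.37603 kg/m³.

0.376 kg/m³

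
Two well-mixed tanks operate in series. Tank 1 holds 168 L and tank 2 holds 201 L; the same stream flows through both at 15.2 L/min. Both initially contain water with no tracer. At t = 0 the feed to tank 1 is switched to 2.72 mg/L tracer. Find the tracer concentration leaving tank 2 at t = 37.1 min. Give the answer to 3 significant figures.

Species balance on tank i: dCᵢ/dt = (Cᵢ₋₁ − Cᵢ)/τᵢ with τᵢ = Vᵢ/Q.
τ₁ = 168/15.2 = 11.053 min; τ₂ = 201/15.2 = 13.224 min.
Solving the cascade with C₁(0)=C₂(0)=0 gives C₂(t) = C_in[1 − (τ₁ e^(−t/τ₁) − τ₂ e^(−t/τ₂))/(τ₁ − τ₂)].
At t = 37.1: e^(−t/τ₁) = 0.034851, e^(−t/τ₂) = 0.060472.
C₂ = 2.72·[1 − (11.053·0.034851 − 13.224·0.060472)/(-2.1711)] = 2.72·0.80909 = 2.2007 mg/L.

2.20 mg/L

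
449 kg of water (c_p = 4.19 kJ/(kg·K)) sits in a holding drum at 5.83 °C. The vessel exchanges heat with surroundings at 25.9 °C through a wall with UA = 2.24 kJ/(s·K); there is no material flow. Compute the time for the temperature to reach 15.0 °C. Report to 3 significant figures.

M c_p dT/dt = −UA(T − T_amb).
τ = M c_p/UA = 839.87 s; T_ss = T_amb = 25.900 °C.
T(t) = T_ss + (T₀ − T_ss)e^(−t/τ); set T = 15.0:
t = −τ ln[(T − T_ss)/(T₀ − T_ss)] = −839.87 · ln(0.54310) = 512.71 s.

513 s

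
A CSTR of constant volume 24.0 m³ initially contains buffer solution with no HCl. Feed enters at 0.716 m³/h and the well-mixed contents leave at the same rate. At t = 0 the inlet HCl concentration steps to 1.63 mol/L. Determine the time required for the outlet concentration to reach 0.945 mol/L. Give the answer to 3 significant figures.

29.1 h

Species balance: V dC/dt = Q(C_in − C) ⇒ τ = V/Q = 33.520 h.
C(t) = C_in + (C₀ − C_in) e^(−t/τ). Set C = 0.945 and solve for t:
e^(−t/τ) = (C − C_in)/(C₀ − C_in) = (0.945 − 1.63)/(0 − 1.63) = 0.42025
t = −τ ln(…) = 33.520 × 0.86692 = 29.059 h.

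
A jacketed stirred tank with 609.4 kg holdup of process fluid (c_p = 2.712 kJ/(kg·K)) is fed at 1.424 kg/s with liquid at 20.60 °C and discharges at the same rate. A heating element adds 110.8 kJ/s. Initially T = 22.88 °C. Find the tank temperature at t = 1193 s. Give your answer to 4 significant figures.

47.66 °C

M c_p dT/dt = ṁ c_p (T_in − T) + Q̇.
τ = M/ṁ = 427.949 s; T_ss = T_in + Q̇/(ṁ c_p) = 20.60 + 110.8/(1.424·2.712) = 49.2906 °C.
T approaches T_ss exponentially: T(t) = T_ss + (T₀ − T_ss) e^(−t/τ).
T(1193) = 49.2906 + (-26.4106)·e^(−1193/427.949) = 49.2906 + (-26.4106)·0.0615619 = 47.6647 °C.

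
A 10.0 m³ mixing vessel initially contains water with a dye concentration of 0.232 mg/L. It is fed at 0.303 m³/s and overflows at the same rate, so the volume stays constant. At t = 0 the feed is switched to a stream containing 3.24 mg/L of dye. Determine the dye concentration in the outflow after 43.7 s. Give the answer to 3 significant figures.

2.44 mg/L

Transient balance on the dissolved component: V dC/dt = Q(C_in − C).
Time constant τ = V/Q = 10.0/0.303 = 33.003 s.
C approaches C_in exponentially: C(t) = C_in + (C₀ − C_in) e^(−t/τ).
C(43.7) = 3.24 + (0.232 − 3.24)·e^(−43.7/33.003) = 3.24 + (-3.0080)·0.26604 = 2.4398 mg/L.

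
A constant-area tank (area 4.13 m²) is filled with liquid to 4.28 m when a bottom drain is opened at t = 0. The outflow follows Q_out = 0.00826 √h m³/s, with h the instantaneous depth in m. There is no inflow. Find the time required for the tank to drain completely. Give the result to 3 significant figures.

2070 s

Volume balance on the tank: A dh/dt = −0.00826 √h.
Separate and integrate: 2(√h − √h₀) = −(0.00826/A) t.
Tank is empty when √h = 0: t_empty = 2A√h₀/0.00826.
t_empty = 2·4.13·√4.28/0.00826 = 8.2600·2.0688/0.00826 = 2068.8 s.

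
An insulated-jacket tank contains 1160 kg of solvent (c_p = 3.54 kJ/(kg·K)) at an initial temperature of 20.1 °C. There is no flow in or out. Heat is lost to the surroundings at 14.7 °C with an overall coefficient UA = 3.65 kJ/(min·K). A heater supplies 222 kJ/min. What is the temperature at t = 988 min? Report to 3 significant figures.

Unsteady energy balance on the tank contents: M c_p dT/dt = −UA(T − T_amb) + Q̇.
dT/dt = (T_ss − T)/τ with T_ss = T_amb + Q̇/UA = 14.7 + 222/3.65 = 75.522 °C, τ = M c_p/UA = 1160·3.54/3.65 = 1125.0 min.
T approaches T_ss exponentially: T(t) = T_ss + (T₀ − T_ss) e^(−t/τ).
T(988) = 75.522 + (-55.422)·0.41553 = 52.492 °C.

52.5 °C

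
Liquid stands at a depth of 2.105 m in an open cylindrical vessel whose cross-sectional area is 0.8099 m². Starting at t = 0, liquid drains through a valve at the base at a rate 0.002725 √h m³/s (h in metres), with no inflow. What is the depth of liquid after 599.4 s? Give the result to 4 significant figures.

0.1958 m

A dh/dt = −Q_out = −0.002725 √h.
Separate and integrate: 2(√h − √h₀) = −(0.002725/A) t.
√h = √2.105 − 0.002725·599.4/(2·0.8099) = 1.45086 − 1.00837 = 0.442487.
h = 0.442487² = 0.195795 m.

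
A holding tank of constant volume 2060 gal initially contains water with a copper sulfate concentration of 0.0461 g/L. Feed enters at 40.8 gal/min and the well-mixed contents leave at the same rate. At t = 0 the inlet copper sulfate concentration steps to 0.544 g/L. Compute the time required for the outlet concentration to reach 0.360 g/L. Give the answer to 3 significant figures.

50.3 min

Species balance on the tank: V dC/dt = Q(C_in − C), so τ = V/Q = 50.490 min.
C(t) = C_in + (C₀ − C_in) e^(−t/τ). Set C = 0.360 and solve for t:
e^(−t/τ) = (C − C_in)/(C₀ − C_in) = (0.360 − 0.544)/(0.0461 − 0.544) = 0.36955
t = −τ ln(…) = 50.490 × 0.99546 = 50.261 min.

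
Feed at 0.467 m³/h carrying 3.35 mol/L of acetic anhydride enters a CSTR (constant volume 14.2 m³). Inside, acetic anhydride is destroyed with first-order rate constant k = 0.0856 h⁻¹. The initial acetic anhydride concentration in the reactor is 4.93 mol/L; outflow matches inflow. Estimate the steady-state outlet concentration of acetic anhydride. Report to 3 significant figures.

0.930 mol/L

Accumulation = in − out − consumed: V dC/dt = Q C_in − Q C − k V C.
At steady state: 0 = Q C_in − (Q + kV) C_ss, so C_ss = Q C_in/(Q + kV).
C_ss = 0.467·3.35/(0.467 + 0.0856·14.2) = 1.5645/1.6825 = 0.92983 mol/L.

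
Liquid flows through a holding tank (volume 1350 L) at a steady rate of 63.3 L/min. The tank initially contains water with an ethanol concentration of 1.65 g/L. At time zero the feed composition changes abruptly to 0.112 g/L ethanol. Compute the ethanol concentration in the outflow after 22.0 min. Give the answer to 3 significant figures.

0.660 g/L

Accumulation = in − out for the solute gives V dC/dt = Q(C_in − C).
Rewrite as dC/dt + C/τ = C_in/τ, τ = V/Q = 21.327 min.
This is linear first-order; C(t) = C_in + (C₀ − C_in) e^(−t/τ).
C(22.0) = 0.112 + (1.65 − 0.112)·e^(−22.0/21.327) = 0.112 + (1.5380)·0.35645 = 0.66022 g/L.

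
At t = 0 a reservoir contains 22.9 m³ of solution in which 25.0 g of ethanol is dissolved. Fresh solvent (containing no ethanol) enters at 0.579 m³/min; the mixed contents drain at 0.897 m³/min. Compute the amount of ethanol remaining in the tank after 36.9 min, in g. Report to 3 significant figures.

3.30 g

Total volume: dV/dt = Q_in − Q_out = -0.31800 m³/min, so V(t) = 22.9 − 0.31800 t and V(36.9) = 11.166 m³.
No ethanol enters, so dm/dt = −Q_out · (m/V).
Separate: dm/m = −Q_out dt/V(t) ⇒ ln(m/m₀) = −(Q_out/(Q_in−Q_out)) ln(V/V₀).
m = m₀ (V₀/V)^(Q_out/(Q_in−Q_out)) = 25.0 × (22.9/11.166)^(-2.8208) = 3.2962 g.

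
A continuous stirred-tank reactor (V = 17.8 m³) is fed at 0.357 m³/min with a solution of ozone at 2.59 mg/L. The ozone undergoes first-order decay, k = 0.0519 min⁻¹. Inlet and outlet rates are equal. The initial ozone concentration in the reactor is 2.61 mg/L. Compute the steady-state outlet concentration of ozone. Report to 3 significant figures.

Accumulation = in − out − consumed: V dC/dt = Q C_in − Q C − k V C.
At steady state: 0 = Q C_in − (Q + kV) C_ss, so C_ss = Q C_in/(Q + kV).
C_ss = 0.357·2.59/(0.357 + 0.0519·17.8) = 0.92463/1.2808 = 0.72190 mg/L.

0.722 mg/L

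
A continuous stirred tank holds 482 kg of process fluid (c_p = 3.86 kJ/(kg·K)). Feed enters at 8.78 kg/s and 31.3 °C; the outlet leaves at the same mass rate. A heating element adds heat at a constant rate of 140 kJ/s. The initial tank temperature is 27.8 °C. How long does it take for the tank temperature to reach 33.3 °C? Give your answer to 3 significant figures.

70.0 s

M c_p dT/dt = ṁ c_p (T_in − T) + Q̇.
τ = M/ṁ = 54.897 s; T_ss = T_in + Q̇/(ṁ c_p) = 35.431 °C.
T(t) = T_ss + (T₀ − T_ss) e^(−t/τ). Set T = 33.3:
e^(−t/τ) = (33.3 − 35.431)/(27.8 − 35.431) = 0.27925
t = −54.897 · ln(0.27925) = 70.030 s.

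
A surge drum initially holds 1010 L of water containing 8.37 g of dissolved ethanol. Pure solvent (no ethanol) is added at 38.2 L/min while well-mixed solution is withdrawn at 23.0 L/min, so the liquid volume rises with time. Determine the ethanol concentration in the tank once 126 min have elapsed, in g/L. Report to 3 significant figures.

Let m(t) be the amount of ethanol. Volume: V(t) = V₀ + (Q_in − Q_out) t = 1010 + 15.200 t; V(126) = 2925.2 L.
No ethanol enters, so dm/dt = −Q_out · (m/V).
dm/m = −Q_out dt/(V₀ + 15.200 t); integrating gives ln(m/m₀) = −(Q_out/(Q_in−Q_out)) ln(V/V₀).
m = m₀ (V₀/V)^(Q_out/(Q_in−Q_out)) = 8.37 × (1010/2925.2)^(1.5132) = 1.6745 g.
C = m/V = 1.6745/2925.2 = 0.00057246 g/L.

0.000572 g/L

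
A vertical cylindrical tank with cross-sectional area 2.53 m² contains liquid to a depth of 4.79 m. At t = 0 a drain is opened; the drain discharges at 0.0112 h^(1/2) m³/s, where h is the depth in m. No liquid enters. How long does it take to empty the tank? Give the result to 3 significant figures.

989 s

With no inflow, A dh/dt = −0.0112 √h.
This is separable: 2 d(√h)/dt = −0.0112/A, so √h = √h₀ − (0.0112/(2A)) t.
Tank is empty when √h = 0: t_empty = 2A√h₀/0.0112.
t_empty = 2·2.53·√4.79/0.0112 = 5.0600·2.1886/0.0112 = 988.78 s.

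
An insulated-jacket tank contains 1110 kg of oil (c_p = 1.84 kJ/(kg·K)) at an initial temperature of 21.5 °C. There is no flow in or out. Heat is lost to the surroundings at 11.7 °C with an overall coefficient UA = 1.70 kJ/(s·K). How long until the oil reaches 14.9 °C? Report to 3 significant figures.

1340 s

Lumped-capacitance energy balance: M c_p dT/dt = UA(T_amb − T).
τ = M c_p/UA = 1201.4 s; T_ss = T_amb = 11.700 °C.
T(t) = T_ss + (T₀ − T_ss)e^(−t/τ); set T = 14.9:
t = −τ ln[(T − T_ss)/(T₀ − T_ss)] = −1201.4 · ln(0.32653) = 1344.7 s.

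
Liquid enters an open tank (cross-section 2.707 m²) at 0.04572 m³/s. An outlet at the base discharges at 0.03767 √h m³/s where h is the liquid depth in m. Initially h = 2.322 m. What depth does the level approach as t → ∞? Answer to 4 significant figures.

A dh/dt = Q_in − 0.03767 √h. Steady state requires inflow = outflow:
Q_in = 0.03767 √h_ss ⇒ √h_ss = 0.04572/0.03767 = 1.21370.
h_ss = 1.21370² = 1.47306 m. (Since h₀ = 2.322 m > h_ss, the level will fall toward this value.)

1.473 m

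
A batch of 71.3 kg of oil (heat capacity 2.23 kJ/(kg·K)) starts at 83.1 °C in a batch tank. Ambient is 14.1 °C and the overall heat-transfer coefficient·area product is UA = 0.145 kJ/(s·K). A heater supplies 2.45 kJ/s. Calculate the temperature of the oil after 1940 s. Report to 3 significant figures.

39.9 °C

M c_p dT/dt = −UA(T − T_amb) + Q̇.
dT/dt = (T_ss − T)/τ with T_ss = T_amb + Q̇/UA = 14.1 + 2.45/0.145 = 30.997 °C, τ = M c_p/UA = 71.3·2.23/0.145 = 1096.5 s.
Integrating: T(t) = T_ss + (T₀ − T_ss) e^(−t/τ).
T(1940) = 30.997 + (52.103)·0.17047 = 39.879 °C.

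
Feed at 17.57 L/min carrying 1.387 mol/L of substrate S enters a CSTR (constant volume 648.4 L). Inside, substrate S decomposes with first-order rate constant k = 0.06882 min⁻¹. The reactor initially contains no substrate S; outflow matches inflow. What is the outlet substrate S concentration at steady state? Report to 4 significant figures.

0.3918 mol/L

Accumulation = in − out − consumed: V dC/dt = Q C_in − Q C − k V C.
Steady state (dC/dt = 0): C_ss = Q C_in/(Q + kV) = C_in/(1 + kV/Q).
C_ss = 17.57·1.387/(17.57 + 0.06882·648.4) = 24.3696/62.1929 = 0.391839 mol/L.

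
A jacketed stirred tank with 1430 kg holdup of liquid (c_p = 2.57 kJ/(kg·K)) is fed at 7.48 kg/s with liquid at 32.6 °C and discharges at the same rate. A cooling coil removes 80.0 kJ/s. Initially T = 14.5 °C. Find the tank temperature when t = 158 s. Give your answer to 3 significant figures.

First-law balance (no shaft work): M c_p dT/dt = ṁ c_p (T_in − T) − 80.0.
Rearrange: dT/dt = (T_ss − T)/τ with τ = M/ṁ = 191.18 s and T_ss = T_in − Q̇/(ṁ c_p) = 28.438 °C.
T approaches T_ss exponentially: T(t) = T_ss + (T₀ − T_ss) e^(−t/τ).
T(158) = 28.438 + (-13.938)·e^(−158/191.18) = 28.438 + (-13.938)·0.43759 = 22.339 °C.

22.3 °C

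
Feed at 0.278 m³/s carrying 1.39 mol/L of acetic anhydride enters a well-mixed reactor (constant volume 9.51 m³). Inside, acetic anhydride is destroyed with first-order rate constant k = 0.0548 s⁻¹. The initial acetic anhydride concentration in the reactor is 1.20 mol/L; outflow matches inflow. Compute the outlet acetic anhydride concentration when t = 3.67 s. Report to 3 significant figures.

Species balance: V dC/dt = Q C_in − Q C − k V C.
This is linear with rate a = Q/V + k = 0.084032 s⁻¹.
C_ss = Q C_in/(Q + kV) = 0.48354 mol/L; C(t) = C_ss + (C₀ − C_ss) e^(−a t).
C(3.67) = 0.48354 + (0.71646)·e^(−0.084032·3.67) = 0.48354 + (0.71646)·0.73462 = 1.0099 mol/L.

1.01 mol/L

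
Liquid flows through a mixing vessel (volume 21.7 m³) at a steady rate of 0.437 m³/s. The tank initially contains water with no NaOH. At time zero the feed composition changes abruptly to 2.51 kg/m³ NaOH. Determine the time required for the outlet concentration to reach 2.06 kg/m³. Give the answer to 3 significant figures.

Mass balance on the solute (V constant): V dC/dt = Q(C_in − C), so τ = V/Q = 49.657 s.
C(t) = C_in + (C₀ − C_in) e^(−t/τ). Set C = 2.06 and solve for t:
e^(−t/τ) = (C − C_in)/(C₀ − C_in) = (2.06 − 2.51)/(0 − 2.51) = 0.17928
t = −τ ln(…) = 49.657 × 1.7188 = 85.350 s.

85.3 s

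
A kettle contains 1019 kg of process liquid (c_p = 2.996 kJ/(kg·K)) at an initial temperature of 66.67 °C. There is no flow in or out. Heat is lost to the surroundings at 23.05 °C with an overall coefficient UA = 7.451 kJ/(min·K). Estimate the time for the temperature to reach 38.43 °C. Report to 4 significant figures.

Lumped-capacitance energy balance: M c_p dT/dt = UA(T_amb − T).
τ = M c_p/UA = 409.733 min; T_ss = T_amb = 23.0500 °C.
T(t) = T_ss + (T₀ − T_ss)e^(−t/τ); set T = 38.43:
t = −τ ln[(T − T_ss)/(T₀ − T_ss)] = −409.733 · ln(0.352591) = 427.126 min.

427.1 min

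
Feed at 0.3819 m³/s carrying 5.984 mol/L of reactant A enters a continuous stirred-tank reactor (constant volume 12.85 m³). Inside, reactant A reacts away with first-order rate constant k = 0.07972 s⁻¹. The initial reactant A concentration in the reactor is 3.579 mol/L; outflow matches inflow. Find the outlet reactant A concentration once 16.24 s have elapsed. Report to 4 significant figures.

1.955 mol/L

V dC/dt = Q(C_in − C) − k V C.
dC/dt = (Q/V) C_in − (Q/V + k) C; effective rate a = Q/V + k = 0.0297198 + 0.07972 = 0.109440 s⁻¹.
C_ss = Q C_in/(Q + kV) = 1.62503 mol/L; C(t) = C_ss + (C₀ − C_ss) e^(−a t).
C(16.24) = 1.62503 + (1.95397)·e^(−0.109440·16.24) = 1.62503 + (1.95397)·0.169094 = 1.95544 mol/L.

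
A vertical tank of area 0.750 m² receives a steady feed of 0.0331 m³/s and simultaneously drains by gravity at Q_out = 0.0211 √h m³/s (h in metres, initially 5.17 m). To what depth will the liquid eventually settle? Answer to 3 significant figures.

A dh/dt = Q_in − 0.0211 √h. Steady state requires inflow = outflow:
Q_in = 0.0211 √h_ss ⇒ √h_ss = 0.0331/0.0211 = 1.5687.
h_ss = 1.5687² = 2.4609 m. (Since h₀ = 5.17 m > h_ss, the level will fall toward this value.)

2.46 m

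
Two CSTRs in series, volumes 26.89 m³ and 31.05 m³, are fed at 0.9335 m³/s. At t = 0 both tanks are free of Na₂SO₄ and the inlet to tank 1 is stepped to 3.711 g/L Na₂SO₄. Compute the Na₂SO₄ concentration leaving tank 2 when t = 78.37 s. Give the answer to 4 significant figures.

Each tank obeys Vᵢ dCᵢ/dt = Q(Cᵢ₋₁ − Cᵢ), so τᵢ = Vᵢ/Q.
τ₁ = 26.89/0.9335 = 28.8056 s; τ₂ = 31.05/0.9335 = 33.2619 s.
Solving the cascade with C₁(0)=C₂(0)=0 gives C₂(t) = C_in[1 − (τ₁ e^(−t/τ₁) − τ₂ e^(−t/τ₂))/(τ₁ − τ₂)].
At t = 78.37: e^(−t/τ₁) = 0.0658317, e^(−t/τ₂) = 0.0947846.
C₂ = 3.711·[1 − (28.8056·0.0658317 − 33.2619·0.0947846)/(-4.45635)] = 3.711·0.718065 = 2.66474 g/L.

2.665 g/L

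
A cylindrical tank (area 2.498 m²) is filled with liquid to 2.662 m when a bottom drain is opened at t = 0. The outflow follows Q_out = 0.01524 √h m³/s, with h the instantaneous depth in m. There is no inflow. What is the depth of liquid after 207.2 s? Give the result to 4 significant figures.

0.9990 m

A dh/dt = −Q_out = −0.01524 √h.
This is separable: 2 d(√h)/dt = −0.01524/A, so √h = √h₀ − (0.01524/(2A)) t.
√h = √2.662 − 0.01524·207.2/(2·2.498) = 1.63156 − 0.632051 = 0.999512.
h = 0.999512² = 0.999025 m.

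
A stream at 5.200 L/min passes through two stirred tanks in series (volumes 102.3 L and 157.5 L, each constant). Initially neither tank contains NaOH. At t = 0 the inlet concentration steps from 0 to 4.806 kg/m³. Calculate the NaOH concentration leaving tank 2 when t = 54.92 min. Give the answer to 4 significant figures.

3.115 kg/m³

Each tank obeys Vᵢ dCᵢ/dt = Q(Cᵢ₋₁ − Cᵢ), so τᵢ = Vᵢ/Q.
τ₁ = 102.3/5.200 = 19.6731 min; τ₂ = 157.5/5.200 = 30.2885 min.
Tank 1: C₁ = C_in(1 − e^(−t/τ₁)). Tank 2 (τ₁ ≠ τ₂): C₂ = C_in[1 − (τ₁ e^(−t/τ₁) − τ₂ e^(−t/τ₂))/(τ₁ − τ₂)].
At t = 54.92: e^(−t/τ₁) = 0.0613210, e^(−t/τ₂) = 0.163126.
C₂ = 4.806·[1 − (19.6731·0.0613210 − 30.2885·0.163126)/(-10.6154)] = 4.806·0.648203 = 3.11526 kg/m³.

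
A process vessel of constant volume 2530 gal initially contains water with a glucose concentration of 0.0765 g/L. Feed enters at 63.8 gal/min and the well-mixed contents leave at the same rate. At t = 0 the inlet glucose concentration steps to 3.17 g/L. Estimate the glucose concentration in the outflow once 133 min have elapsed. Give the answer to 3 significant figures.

3.06 g/L

Species balance on the tank: V dC/dt = Q(C_in − C).
Rewrite as dC/dt + C/τ = C_in/τ, τ = V/Q = 39.655 min.
Integrating: C(t) = C_in + (C₀ − C_in) e^(−t/τ).
C(133) = 3.17 + (0.0765 − 3.17)·e^(−133/39.655) = 3.17 + (-3.0935)·0.034947 = 3.0619 g/L.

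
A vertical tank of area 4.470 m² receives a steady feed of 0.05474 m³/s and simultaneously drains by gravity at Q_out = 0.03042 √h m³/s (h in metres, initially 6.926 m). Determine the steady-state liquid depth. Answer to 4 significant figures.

3.238 m

Mass balance (ρ constant): A dh/dt = Q_in − 0.03042 √h. At steady state dh/dt = 0:
Q_in = 0.03042 √h_ss ⇒ √h_ss = 0.05474/0.03042 = 1.79947.
h_ss = 1.79947² = 3.23811 m. (Since h₀ = 6.926 m > h_ss, the level will fall toward this value.)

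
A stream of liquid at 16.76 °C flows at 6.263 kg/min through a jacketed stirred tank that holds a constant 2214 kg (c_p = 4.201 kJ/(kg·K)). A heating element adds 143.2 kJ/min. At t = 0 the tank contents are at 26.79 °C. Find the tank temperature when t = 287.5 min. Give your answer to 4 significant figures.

24.24 °C

M c_p dT/dt = ṁ c_p (T_in − T) + Q̇.
τ = M/ṁ = 353.505 min; T_ss = T_in + Q̇/(ṁ c_p) = 16.76 + 143.2/(6.263·4.201) = 22.2026 °C.
T approaches T_ss exponentially: T(t) = T_ss + (T₀ − T_ss) e^(−t/τ).
T(287.5) = 22.2026 + (4.58738)·e^(−287.5/353.505) = 22.2026 + (4.58738)·0.443399 = 24.2367 °C.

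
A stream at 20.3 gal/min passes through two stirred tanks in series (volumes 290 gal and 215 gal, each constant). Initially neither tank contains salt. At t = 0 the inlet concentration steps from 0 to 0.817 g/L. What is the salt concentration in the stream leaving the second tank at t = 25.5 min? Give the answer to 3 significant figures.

Time constants: τᵢ = Vᵢ/Q for each well-mixed tank.
τ₁ = 290/20.3 = 14.286 min; τ₂ = 215/20.3 = 10.591 min.
Tank 1: C₁ = C_in(1 − e^(−t/τ₁)). Tank 2 (τ₁ ≠ τ₂): C₂ = C_in[1 − (τ₁ e^(−t/τ₁) − τ₂ e^(−t/τ₂))/(τ₁ − τ₂)].
At t = 25.5: e^(−t/τ₁) = 0.16780, e^(−t/τ₂) = 0.090024.
C₂ = 0.817·[1 − (14.286·0.16780 − 10.591·0.090024)/(3.6946)] = 0.817·0.60925 = 0.49776 g/L.

0.498 g/L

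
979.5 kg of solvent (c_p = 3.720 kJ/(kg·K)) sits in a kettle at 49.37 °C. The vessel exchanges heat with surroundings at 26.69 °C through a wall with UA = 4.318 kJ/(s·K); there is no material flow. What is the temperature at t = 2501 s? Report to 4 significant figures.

27.86 °C

M c_p dT/dt = −UA(T − T_amb).
dT/dt = (T_ss − T)/τ with T_ss = T_amb = 26.6900 °C, τ = M c_p/UA = 979.5·3.720/4.318 = 843.849 s.
Solution: T(t) = T_ss + (T₀ − T_ss) e^(−t/τ).
T(2501) = 26.6900 + (22.6800)·0.0516224 = 27.8608 °C.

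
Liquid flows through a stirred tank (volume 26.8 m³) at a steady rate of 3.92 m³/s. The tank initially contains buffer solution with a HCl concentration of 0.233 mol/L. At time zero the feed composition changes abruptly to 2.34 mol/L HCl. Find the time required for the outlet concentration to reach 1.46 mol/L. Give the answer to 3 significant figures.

Species balance: V dC/dt = Q(C_in − C) ⇒ τ = V/Q = 6.8367 s.
C(t) = C_in + (C₀ − C_in) e^(−t/τ). Set C = 1.46 and solve for t:
e^(−t/τ) = (C − C_in)/(C₀ − C_in) = (1.46 − 2.34)/(0.233 − 2.34) = 0.41766
t = −τ ln(…) = 6.8367 × 0.87310 = 5.9691 s.

5.97 s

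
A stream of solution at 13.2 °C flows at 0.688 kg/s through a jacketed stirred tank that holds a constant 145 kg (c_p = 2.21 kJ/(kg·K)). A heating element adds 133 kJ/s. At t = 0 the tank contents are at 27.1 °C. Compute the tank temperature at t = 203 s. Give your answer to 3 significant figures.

72.6 °C

First-law balance (no shaft work): M c_p dT/dt = ṁ c_p (T_in − T) + 133.
Rearrange: dT/dt = (T_ss − T)/τ with τ = M/ṁ = 210.76 s and T_ss = T_in + Q̇/(ṁ c_p) = 100.67 °C.
Integrating: T(t) = T_ss + (T₀ − T_ss) e^(−t/τ).
T(203) = 100.67 + (-73.572)·e^(−203/210.76) = 100.67 + (-73.572)·0.38167 = 72.592 °C.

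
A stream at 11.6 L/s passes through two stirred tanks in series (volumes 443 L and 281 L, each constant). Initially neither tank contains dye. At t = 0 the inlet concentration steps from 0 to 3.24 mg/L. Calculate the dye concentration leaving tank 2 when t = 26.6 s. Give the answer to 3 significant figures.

0.699 mg/L

Each tank obeys Vᵢ dCᵢ/dt = Q(Cᵢ₋₁ − Cᵢ), so τᵢ = Vᵢ/Q.
τ₁ = 443/11.6 = 38.190 s; τ₂ = 281/11.6 = 24.224 s.
Tank 1: C₁ = C_in(1 − e^(−t/τ₁)). Tank 2 (τ₁ ≠ τ₂): C₂ = C_in[1 − (τ₁ e^(−t/τ₁) − τ₂ e^(−t/τ₂))/(τ₁ − τ₂)].
At t = 26.6: e^(−t/τ₁) = 0.49831, e^(−t/τ₂) = 0.33351.
C₂ = 3.24·[1 − (38.190·0.49831 − 24.224·0.33351)/(13.966)] = 3.24·0.21582 = 0.69927 mg/L.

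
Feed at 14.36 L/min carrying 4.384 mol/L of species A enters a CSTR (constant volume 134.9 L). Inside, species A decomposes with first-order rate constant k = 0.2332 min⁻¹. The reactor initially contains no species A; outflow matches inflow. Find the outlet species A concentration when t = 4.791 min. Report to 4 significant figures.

1.104 mol/L

Species balance: V dC/dt = Q C_in − Q C − k V C.
dC/dt = (Q/V) C_in − (Q/V + k) C; effective rate a = Q/V + k = 0.106449 + 0.2332 = 0.339649 min⁻¹.
C_ss = Q C_in/(Q + kV) = 1.37399 mol/L; C(t) = C_ss + (C₀ − C_ss) e^(−a t).
C(4.791) = 1.37399 + (-1.37399)·e^(−0.339649·4.791) = 1.37399 + (-1.37399)·0.196467 = 1.10404 mol/L.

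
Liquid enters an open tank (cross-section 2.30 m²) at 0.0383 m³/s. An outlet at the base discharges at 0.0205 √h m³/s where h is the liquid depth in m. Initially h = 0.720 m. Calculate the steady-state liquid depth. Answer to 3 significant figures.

Accumulation of liquid (constant cross-section A): A dh/dt = Q_in − 0.0205 √h. At steady state dh/dt = 0:
Q_in = 0.0205 √h_ss ⇒ √h_ss = 0.0383/0.0205 = 1.8683.
h_ss = 1.8683² = 3.4905 m. (Since h₀ = 0.720 m < h_ss, the level will rise toward this value.)

3.49 m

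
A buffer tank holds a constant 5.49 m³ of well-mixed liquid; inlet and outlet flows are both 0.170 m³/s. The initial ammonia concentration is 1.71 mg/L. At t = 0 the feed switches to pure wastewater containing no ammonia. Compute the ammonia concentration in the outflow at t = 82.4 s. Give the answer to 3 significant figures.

0.133 mg/L

Accumulation = in − out for the solute gives V dC/dt = Q(C_in − C).
Time constant τ = V/Q = 5.49/0.170 = 32.294 s.
Integrating: C(t) = C_in + (C₀ − C_in) e^(−t/τ).
C(82.4) = 0 + (1.71 − 0)·e^(−82.4/32.294) = 0 + (1.7100)·0.077961 = 0.13331 mg/L.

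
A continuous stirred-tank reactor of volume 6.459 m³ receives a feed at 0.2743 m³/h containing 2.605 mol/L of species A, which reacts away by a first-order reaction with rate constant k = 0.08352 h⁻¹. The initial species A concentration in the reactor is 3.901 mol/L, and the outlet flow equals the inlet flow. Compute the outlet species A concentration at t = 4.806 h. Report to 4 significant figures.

2.528 mol/L

Accumulation = in − out − consumed: V dC/dt = Q C_in − Q C − k V C.
This is linear with rate a = Q/V + k = 0.125988 h⁻¹.
C_ss = Q C_in/(Q + kV) = 0.878091 mol/L; C(t) = C_ss + (C₀ − C_ss) e^(−a t).
C(4.806) = 0.878091 + (3.02291)·e^(−0.125988·4.806) = 0.878091 + (3.02291)·0.545803 = 2.52800 mol/L.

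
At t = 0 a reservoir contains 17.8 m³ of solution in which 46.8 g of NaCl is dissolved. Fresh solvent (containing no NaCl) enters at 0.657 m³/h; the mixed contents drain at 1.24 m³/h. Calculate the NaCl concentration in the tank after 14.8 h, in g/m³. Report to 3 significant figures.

1.25 g/m³

Total volume: dV/dt = Q_in − Q_out = -0.58300 m³/h, so V(t) = 17.8 − 0.58300 t and V(14.8) = 9.1716 m³.
No NaCl enters, so dm/dt = −Q_out · (m/V).
Separate: dm/m = −Q_out dt/V(t) ⇒ ln(m/m₀) = −(Q_out/(Q_in−Q_out)) ln(V/V₀).
m = m₀ (V₀/V)^(Q_out/(Q_in−Q_out)) = 46.8 × (17.8/9.1716)^(-2.1269) = 11.422 g.
C = m/V = 11.422/9.1716 = 1.2454 g/m³.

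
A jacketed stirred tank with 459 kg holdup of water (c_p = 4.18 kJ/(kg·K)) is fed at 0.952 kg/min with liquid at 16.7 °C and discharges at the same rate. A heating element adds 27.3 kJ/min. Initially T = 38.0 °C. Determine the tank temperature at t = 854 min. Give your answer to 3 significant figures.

Heat balance on the well-mixed liquid: M c_p dT/dt = ṁ c_p (T_in − T) + 27.3.
τ = M/ṁ = 482.14 min; T_ss = T_in + Q̇/(ṁ c_p) = 16.7 + 27.3/(0.952·4.18) = 23.560 °C.
Solution: T(t) = T_ss + (T₀ − T_ss) e^(−t/τ).
T(854) = 23.560 + (14.440)·e^(−854/482.14) = 23.560 + (14.440)·0.17012 = 26.017 °C.

26.0 °C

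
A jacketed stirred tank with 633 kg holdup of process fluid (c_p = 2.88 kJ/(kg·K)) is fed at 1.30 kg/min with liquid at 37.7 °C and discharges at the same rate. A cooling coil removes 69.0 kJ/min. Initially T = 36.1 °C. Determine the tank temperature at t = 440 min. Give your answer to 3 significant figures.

Energy balance: M c_p dT/dt = ṁ c_p (T_in − T) − 69.0.
Rearrange: dT/dt = (T_ss − T)/τ with τ = M/ṁ = 486.92 min and T_ss = T_in − Q̇/(ṁ c_p) = 19.271 °C.
This is linear first-order; T(t) = T_ss + (T₀ − T_ss) e^(−t/τ).
T(440) = 19.271 + (16.829)·e^(−440/486.92) = 19.271 + (16.829)·0.40510 = 26.088 °C.

26.1 °C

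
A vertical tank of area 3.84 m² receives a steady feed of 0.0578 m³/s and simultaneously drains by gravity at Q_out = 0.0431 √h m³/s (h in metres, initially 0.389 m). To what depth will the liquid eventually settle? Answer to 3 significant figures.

Level balance: A dh/dt = 0.0578 − 0.0431 √h. Setting dh/dt = 0:
Q_in = 0.0431 √h_ss ⇒ √h_ss = 0.0578/0.0431 = 1.3411.
h_ss = 1.3411² = 1.7985 m. (Since h₀ = 0.389 m < h_ss, the level will rise toward this value.)

1.80 m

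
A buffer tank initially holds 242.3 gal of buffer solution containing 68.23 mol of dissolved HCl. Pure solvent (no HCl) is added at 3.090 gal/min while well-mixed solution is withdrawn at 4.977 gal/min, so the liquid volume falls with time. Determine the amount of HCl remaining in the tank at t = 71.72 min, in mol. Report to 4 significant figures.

7.895 mol

Total volume: dV/dt = Q_in − Q_out = -1.88700 gal/min, so V(t) = 242.3 − 1.88700 t and V(71.72) = 106.964 gal.
Solute balance: dm/dt = 0 − Q_out C = −Q_out m/V(t).
Separate: dm/m = −Q_out dt/V(t) ⇒ ln(m/m₀) = −(Q_out/(Q_in−Q_out)) ln(V/V₀).
m = m₀ (V₀/V)^(Q_out/(Q_in−Q_out)) = 68.23 × (242.3/106.964)^(-2.63752) = 7.89504 mol.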